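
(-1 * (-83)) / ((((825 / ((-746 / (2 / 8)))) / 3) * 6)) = -123836 / 825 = -150.10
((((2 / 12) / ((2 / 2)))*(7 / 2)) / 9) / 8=7 / 864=0.01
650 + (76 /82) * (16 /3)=654.94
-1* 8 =-8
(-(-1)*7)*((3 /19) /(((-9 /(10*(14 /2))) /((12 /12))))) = -490 /57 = -8.60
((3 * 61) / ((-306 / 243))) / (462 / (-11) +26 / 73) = 360693 / 103360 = 3.49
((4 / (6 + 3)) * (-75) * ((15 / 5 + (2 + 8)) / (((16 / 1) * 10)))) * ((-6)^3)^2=-126360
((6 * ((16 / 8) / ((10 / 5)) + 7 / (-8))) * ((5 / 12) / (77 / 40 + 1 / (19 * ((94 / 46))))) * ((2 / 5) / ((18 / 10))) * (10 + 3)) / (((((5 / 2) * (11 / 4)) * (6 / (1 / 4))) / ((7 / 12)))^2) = 568841 / 98343861264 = 0.00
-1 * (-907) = 907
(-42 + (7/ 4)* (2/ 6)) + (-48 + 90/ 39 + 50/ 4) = -11639/ 156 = -74.61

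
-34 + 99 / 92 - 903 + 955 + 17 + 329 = 33587 / 92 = 365.08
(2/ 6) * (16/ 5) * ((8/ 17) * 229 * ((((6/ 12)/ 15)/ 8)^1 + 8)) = 207016/ 225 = 920.07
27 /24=1.12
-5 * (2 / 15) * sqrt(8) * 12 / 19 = -16 * sqrt(2) / 19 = -1.19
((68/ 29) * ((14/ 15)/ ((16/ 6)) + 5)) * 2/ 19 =3638/ 2755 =1.32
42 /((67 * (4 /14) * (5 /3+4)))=441 /1139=0.39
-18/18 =-1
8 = 8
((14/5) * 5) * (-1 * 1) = -14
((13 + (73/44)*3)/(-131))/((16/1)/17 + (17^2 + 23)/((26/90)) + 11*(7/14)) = -1921/15208314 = -0.00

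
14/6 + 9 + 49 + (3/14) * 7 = 371/6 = 61.83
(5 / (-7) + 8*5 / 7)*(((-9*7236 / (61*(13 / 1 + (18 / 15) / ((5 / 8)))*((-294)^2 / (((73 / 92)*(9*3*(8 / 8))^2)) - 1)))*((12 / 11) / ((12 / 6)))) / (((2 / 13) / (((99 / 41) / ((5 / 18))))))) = -12164620717080 / 163748130563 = -74.29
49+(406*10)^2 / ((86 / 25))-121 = 4791672.19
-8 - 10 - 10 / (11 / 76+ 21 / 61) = -87166 / 2267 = -38.45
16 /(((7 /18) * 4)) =72 /7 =10.29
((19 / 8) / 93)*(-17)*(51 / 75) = -5491 / 18600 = -0.30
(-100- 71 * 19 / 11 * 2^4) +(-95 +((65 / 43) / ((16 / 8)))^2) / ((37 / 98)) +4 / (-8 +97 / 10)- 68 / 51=-177411725867 / 76759386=-2311.27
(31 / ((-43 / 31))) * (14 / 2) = -6727 / 43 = -156.44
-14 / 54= -0.26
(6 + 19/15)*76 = 552.27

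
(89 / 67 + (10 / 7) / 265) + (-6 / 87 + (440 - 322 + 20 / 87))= 258414271 / 2162559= 119.49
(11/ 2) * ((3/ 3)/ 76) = 11/ 152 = 0.07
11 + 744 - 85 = 670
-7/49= -1/7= -0.14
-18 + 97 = 79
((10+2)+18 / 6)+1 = 16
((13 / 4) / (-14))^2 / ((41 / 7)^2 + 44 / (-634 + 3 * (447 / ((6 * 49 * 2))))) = 20925073 / 13293683264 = 0.00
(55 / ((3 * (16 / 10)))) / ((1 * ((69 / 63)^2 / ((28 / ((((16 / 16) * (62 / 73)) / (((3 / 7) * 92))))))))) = 8853075 / 713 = 12416.65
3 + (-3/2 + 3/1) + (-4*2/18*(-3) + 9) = 89/6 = 14.83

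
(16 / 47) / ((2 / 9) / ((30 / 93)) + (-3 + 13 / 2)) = 1440 / 17719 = 0.08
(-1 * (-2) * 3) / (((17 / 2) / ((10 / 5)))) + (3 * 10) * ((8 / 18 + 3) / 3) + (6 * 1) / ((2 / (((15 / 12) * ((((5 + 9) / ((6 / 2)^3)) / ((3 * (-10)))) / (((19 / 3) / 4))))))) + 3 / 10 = 349957 / 9690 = 36.12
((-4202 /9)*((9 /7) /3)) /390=-2101 /4095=-0.51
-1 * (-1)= 1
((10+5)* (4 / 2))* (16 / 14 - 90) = -18660 / 7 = -2665.71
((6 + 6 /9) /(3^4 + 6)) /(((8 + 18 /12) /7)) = 280 /4959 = 0.06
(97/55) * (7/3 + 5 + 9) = 4753/165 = 28.81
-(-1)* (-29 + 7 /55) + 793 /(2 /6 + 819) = -3772459 /135190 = -27.90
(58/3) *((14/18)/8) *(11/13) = 2233/1404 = 1.59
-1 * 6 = -6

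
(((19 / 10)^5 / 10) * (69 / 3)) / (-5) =-11.39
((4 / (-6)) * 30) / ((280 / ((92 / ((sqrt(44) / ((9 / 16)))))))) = -207 * sqrt(11) / 1232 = -0.56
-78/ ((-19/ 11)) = 858/ 19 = 45.16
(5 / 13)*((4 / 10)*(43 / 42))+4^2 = 4411 / 273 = 16.16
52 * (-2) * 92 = -9568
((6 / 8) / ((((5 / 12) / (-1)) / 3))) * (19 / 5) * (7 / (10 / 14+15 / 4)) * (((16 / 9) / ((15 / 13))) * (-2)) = 1549184 / 15625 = 99.15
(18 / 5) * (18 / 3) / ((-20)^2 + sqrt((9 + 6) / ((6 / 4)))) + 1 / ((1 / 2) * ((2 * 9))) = 7925 / 47997 - 18 * sqrt(10) / 133325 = 0.16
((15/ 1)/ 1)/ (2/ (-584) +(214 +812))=4380/ 299591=0.01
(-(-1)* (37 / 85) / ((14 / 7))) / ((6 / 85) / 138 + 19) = 0.01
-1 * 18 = -18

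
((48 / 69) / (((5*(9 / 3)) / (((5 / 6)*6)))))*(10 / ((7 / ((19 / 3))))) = 3040 / 1449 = 2.10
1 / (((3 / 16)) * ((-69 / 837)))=-1488 / 23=-64.70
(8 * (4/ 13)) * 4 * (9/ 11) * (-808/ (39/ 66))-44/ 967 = -1800205580/ 163423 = -11015.62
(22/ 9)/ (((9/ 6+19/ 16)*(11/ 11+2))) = 352/ 1161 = 0.30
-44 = -44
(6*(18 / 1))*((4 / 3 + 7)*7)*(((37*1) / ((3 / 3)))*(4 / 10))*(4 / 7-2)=-133200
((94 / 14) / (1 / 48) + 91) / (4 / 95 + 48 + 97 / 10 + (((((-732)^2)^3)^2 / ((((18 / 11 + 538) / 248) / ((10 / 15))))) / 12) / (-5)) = -29132510 / 8518604346304768761166243412075209887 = -0.00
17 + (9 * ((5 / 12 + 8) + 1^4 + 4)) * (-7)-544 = -1372.25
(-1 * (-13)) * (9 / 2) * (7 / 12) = 273 / 8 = 34.12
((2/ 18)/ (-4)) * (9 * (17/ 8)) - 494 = -15825/ 32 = -494.53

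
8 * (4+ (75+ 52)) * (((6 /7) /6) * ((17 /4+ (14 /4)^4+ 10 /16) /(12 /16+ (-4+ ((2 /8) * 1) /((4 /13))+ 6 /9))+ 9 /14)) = -54156972 /4165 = -13002.87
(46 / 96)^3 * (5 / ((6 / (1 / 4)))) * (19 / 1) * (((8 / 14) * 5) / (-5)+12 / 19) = 60835 / 2322432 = 0.03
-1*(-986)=986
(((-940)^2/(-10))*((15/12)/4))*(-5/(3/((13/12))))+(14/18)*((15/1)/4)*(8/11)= 39487555/792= 49858.02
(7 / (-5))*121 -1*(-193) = 118 / 5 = 23.60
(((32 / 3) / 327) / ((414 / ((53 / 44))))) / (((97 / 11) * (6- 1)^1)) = 212 / 98487495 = 0.00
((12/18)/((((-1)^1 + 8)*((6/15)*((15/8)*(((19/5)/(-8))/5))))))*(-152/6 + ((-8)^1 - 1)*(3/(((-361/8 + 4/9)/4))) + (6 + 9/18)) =253492000/11552247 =21.94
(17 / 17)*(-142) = -142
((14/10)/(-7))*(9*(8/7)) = -2.06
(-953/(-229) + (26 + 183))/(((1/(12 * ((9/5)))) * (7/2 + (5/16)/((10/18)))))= 84350592/74425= 1133.36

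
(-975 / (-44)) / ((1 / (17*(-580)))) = -2403375 / 11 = -218488.64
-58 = -58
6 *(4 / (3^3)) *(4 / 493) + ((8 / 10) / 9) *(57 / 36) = 9847 / 66555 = 0.15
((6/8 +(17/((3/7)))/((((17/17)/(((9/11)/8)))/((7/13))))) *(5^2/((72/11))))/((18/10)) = 46625/7488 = 6.23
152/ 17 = 8.94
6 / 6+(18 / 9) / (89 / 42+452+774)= 51665 / 51581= 1.00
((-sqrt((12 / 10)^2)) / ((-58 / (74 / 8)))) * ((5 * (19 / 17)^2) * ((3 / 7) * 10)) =5.12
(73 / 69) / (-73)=-0.01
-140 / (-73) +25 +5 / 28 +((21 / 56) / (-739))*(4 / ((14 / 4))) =40928639 / 1510516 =27.10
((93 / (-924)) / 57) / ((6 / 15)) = -155 / 35112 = -0.00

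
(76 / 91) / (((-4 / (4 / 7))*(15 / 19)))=-1444 / 9555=-0.15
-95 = -95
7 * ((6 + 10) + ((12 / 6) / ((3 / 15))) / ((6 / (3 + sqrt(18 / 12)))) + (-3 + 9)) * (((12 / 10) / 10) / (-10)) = -567 / 250 - 7 * sqrt(6) / 100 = -2.44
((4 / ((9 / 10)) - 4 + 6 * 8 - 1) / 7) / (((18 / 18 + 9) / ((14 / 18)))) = 0.53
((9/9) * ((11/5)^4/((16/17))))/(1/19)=4729043/10000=472.90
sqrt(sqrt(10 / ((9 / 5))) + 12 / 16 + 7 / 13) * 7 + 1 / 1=1 + 7 * sqrt(7839 + 10140 * sqrt(2)) / 78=14.37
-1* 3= -3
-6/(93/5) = -10/31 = -0.32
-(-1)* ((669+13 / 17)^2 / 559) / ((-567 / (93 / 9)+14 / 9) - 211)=-9042459471 / 2978354236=-3.04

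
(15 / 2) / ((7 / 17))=255 / 14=18.21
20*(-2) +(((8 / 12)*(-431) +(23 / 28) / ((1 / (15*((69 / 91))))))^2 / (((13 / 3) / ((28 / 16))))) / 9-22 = 4434724668865 / 1302170688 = 3405.64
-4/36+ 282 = 2537/9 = 281.89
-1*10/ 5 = -2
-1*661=-661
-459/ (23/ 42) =-838.17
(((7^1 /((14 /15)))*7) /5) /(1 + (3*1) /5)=105 /16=6.56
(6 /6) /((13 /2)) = 2 /13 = 0.15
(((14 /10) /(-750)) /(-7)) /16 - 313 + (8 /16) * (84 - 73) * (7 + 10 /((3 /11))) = -4369999 /60000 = -72.83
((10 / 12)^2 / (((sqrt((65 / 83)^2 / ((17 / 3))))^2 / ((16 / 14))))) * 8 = 58.66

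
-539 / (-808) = 539 / 808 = 0.67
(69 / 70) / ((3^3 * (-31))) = -23 / 19530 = -0.00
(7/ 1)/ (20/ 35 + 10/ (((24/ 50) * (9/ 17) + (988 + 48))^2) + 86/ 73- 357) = -346896040760864/ 17604997852017781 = -0.02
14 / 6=7 / 3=2.33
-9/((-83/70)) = 630/83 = 7.59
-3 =-3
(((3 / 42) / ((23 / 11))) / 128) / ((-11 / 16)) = -1 / 2576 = -0.00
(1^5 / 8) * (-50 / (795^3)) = -1 / 80393580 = -0.00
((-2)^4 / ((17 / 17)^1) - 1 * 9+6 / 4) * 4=34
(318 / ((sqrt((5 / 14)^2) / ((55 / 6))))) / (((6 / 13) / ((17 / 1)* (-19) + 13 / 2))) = -11194183 / 2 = -5597091.50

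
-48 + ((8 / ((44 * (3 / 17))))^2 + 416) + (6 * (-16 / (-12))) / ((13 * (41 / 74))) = 214861652 / 580437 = 370.17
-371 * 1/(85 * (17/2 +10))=-742/3145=-0.24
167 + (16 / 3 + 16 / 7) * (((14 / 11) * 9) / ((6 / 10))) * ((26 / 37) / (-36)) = 601321 / 3663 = 164.16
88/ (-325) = -88/ 325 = -0.27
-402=-402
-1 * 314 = -314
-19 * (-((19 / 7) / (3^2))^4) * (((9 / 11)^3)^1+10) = 1.66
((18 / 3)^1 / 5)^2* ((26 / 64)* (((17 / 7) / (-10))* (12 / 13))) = -0.13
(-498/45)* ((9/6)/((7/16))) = -1328/35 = -37.94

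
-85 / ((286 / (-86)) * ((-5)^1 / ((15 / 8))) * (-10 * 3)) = 731 / 2288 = 0.32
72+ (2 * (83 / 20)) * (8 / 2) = 105.20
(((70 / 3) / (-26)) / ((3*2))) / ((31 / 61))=-2135 / 7254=-0.29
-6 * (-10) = 60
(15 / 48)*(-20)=-25 / 4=-6.25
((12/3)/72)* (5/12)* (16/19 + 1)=0.04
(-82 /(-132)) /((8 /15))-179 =-31299 /176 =-177.84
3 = 3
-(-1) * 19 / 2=19 / 2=9.50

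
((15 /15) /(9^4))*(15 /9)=5 /19683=0.00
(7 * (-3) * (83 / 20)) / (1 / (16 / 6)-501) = 1162 / 6675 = 0.17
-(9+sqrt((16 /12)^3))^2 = -2251 /27 - 16 * sqrt(3) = -111.08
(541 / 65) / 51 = 541 / 3315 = 0.16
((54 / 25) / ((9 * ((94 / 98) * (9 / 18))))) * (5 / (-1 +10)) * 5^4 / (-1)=-24500 / 141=-173.76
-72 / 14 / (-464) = 0.01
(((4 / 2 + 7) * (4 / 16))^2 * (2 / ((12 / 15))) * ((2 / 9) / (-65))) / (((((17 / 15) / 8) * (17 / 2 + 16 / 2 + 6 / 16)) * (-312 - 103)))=4 / 91715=0.00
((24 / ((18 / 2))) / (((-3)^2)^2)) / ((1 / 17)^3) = 39304 / 243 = 161.74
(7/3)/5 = 7/15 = 0.47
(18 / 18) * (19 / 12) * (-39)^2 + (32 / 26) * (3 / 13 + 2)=1629833 / 676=2411.00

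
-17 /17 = -1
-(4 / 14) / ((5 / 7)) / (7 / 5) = -2 / 7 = -0.29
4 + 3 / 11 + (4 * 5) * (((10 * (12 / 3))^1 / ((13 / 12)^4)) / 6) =101.08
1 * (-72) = -72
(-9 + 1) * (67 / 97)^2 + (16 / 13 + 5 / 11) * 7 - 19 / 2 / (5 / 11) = -173831113 / 13454870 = -12.92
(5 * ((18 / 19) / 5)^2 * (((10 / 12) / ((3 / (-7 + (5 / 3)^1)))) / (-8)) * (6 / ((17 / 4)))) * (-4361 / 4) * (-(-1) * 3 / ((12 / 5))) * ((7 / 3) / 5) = -183162 / 6137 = -29.85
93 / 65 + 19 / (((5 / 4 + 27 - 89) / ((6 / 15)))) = 20623 / 15795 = 1.31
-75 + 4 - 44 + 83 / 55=-6242 / 55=-113.49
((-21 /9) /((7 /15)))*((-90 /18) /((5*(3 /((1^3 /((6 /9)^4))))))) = 135 /16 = 8.44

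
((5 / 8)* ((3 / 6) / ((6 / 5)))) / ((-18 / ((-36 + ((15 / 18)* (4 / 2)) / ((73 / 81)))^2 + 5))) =-78021175 / 4604256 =-16.95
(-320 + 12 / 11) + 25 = -3233 / 11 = -293.91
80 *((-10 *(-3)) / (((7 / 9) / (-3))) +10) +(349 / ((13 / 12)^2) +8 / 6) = -28954292 / 3549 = -8158.44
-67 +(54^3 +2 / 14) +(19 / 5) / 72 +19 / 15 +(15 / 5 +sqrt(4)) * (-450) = 78194825 / 504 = 155148.46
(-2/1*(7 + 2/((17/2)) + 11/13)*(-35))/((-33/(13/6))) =-62510/1683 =-37.14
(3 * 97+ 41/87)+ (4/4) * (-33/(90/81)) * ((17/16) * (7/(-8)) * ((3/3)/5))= 165366041/556800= 296.99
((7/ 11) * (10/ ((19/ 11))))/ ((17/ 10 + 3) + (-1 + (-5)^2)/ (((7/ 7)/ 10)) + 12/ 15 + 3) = 20/ 1349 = 0.01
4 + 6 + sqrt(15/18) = sqrt(30)/6 + 10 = 10.91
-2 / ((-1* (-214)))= -1 / 107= -0.01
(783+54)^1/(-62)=-27/2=-13.50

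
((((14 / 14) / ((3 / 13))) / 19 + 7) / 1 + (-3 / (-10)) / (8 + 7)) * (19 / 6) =20657 / 900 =22.95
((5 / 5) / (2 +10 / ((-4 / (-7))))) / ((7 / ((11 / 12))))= 11 / 1638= 0.01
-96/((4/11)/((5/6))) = -220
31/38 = 0.82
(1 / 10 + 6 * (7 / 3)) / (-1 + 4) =47 / 10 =4.70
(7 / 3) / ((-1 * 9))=-7 / 27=-0.26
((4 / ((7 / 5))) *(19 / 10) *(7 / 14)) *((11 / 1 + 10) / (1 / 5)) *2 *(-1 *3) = -1710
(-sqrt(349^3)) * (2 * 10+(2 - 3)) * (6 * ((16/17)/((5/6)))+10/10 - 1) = -3819456 * sqrt(349)/85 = -839450.90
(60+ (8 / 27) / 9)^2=212809744 / 59049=3603.95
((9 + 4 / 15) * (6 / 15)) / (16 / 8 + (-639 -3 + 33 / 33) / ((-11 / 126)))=1529 / 3029550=0.00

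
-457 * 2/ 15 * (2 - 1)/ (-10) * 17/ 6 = 7769/ 450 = 17.26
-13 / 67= -0.19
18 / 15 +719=720.20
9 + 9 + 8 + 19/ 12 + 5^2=631/ 12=52.58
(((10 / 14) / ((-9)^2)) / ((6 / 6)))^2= 25 / 321489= 0.00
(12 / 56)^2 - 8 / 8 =-187 / 196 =-0.95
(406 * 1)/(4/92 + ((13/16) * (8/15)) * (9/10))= 933800/997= 936.61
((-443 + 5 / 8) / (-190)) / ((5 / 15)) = 10617 / 1520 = 6.98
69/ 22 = 3.14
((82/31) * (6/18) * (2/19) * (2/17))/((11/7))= 2296/330429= 0.01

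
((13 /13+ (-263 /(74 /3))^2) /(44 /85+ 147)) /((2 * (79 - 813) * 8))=-53379745 /806384895616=-0.00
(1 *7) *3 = 21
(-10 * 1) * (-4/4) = 10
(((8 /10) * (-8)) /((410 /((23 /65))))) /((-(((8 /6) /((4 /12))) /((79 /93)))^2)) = 143543 /576239625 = 0.00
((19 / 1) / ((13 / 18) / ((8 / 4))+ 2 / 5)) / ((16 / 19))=16245 / 548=29.64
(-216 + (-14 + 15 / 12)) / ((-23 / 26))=11895 / 46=258.59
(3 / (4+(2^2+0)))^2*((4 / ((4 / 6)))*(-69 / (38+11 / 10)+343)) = 156627 / 544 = 287.92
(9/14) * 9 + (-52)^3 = -1968431/14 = -140602.21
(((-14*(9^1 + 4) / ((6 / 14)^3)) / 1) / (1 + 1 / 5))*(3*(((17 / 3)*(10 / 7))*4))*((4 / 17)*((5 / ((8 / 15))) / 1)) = -11147500 / 27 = -412870.37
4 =4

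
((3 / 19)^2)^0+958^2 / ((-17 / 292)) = -267987071 / 17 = -15763945.35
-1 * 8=-8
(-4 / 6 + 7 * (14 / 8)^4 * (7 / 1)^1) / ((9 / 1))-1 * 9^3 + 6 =-4644941 / 6912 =-672.01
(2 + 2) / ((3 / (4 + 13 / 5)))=44 / 5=8.80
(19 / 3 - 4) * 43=301 / 3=100.33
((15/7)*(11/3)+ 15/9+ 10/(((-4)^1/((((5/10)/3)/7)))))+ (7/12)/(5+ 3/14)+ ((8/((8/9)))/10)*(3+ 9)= 624733/30660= 20.38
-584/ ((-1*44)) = 146/ 11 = 13.27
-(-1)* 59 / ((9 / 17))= 1003 / 9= 111.44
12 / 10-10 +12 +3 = 31 / 5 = 6.20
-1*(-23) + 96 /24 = 27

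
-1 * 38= -38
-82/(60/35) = -287/6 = -47.83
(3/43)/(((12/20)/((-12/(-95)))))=12/817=0.01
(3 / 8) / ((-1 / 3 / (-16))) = 18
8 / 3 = 2.67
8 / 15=0.53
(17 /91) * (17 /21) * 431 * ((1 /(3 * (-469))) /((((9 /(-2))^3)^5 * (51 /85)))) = 0.00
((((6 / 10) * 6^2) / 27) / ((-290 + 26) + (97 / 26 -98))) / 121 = -104 / 5635575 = -0.00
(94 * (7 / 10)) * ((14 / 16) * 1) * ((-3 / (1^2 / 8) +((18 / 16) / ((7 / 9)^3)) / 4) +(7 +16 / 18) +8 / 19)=-1331353819 / 1532160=-868.94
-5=-5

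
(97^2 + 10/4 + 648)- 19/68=684027/68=10059.22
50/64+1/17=457/544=0.84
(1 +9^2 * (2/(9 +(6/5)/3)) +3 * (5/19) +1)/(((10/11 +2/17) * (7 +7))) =1.39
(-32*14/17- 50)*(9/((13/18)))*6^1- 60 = -1274916/221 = -5768.85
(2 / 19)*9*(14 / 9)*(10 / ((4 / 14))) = 980 / 19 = 51.58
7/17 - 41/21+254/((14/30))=27680/51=542.75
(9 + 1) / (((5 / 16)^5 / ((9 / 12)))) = 1572864 / 625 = 2516.58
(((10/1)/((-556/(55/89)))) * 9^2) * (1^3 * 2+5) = -155925/24742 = -6.30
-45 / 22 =-2.05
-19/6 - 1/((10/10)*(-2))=-2.67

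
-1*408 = -408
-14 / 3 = -4.67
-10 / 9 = -1.11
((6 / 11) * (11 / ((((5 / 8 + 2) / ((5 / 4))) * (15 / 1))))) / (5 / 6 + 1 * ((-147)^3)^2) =8 / 423792531520253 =0.00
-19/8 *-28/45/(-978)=-133/88020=-0.00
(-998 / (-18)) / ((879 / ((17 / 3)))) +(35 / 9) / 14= 30151 / 47466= 0.64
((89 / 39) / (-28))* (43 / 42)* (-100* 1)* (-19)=-1817825 / 11466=-158.54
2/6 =1/3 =0.33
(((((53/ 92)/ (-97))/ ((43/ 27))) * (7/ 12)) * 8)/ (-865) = 3339/ 165964090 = 0.00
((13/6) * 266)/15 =1729/45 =38.42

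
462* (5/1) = 2310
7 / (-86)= -7 / 86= -0.08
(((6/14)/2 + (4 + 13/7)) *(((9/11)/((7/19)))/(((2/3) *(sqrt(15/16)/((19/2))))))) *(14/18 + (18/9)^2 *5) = 104329 *sqrt(15)/98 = 4123.11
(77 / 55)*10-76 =-62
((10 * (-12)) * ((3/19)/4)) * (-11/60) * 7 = 231/38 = 6.08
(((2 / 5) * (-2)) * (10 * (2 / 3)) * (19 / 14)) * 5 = -760 / 21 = -36.19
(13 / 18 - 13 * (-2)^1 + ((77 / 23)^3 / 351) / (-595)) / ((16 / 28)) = 135802334969 / 2904019560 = 46.76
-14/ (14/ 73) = -73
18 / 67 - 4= -250 / 67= -3.73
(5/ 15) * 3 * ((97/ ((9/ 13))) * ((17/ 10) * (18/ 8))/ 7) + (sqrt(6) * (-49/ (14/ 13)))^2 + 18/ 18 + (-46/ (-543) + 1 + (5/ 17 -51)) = 32177817407/ 2584680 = 12449.44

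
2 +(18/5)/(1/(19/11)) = 452/55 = 8.22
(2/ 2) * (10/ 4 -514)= -1023/ 2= -511.50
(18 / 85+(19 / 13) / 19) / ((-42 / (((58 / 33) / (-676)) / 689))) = 0.00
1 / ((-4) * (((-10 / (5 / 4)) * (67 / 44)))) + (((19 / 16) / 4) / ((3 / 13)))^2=4138291 / 2469888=1.68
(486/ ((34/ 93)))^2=510714801/ 289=1767179.24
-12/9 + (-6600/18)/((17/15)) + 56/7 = -16160/51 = -316.86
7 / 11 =0.64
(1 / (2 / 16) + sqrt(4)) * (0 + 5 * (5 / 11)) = 22.73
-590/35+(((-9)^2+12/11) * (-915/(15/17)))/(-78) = 2151211/2002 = 1074.53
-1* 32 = -32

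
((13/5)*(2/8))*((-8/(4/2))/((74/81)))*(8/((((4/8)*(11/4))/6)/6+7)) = -1213056/374995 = -3.23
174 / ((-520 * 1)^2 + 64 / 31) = 2697 / 4191232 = 0.00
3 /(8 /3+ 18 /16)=72 /91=0.79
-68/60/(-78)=17/1170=0.01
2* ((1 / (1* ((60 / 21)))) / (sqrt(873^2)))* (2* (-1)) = -7 / 4365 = -0.00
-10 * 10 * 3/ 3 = -100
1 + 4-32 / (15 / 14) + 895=13052 / 15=870.13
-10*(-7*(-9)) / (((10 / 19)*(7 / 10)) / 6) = -10260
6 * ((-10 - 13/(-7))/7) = -342/49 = -6.98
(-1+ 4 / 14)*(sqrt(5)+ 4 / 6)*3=-15*sqrt(5) / 7 - 10 / 7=-6.22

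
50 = 50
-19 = -19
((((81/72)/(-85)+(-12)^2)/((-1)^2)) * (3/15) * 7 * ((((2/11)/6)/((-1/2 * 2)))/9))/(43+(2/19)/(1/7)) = -131537/8476200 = -0.02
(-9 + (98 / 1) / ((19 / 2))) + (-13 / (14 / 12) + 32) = 2949 / 133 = 22.17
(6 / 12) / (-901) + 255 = 459509 / 1802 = 255.00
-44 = -44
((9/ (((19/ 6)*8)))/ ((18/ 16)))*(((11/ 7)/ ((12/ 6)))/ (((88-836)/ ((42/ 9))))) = -1/ 646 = -0.00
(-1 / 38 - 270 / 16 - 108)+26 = -15033 / 152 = -98.90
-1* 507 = -507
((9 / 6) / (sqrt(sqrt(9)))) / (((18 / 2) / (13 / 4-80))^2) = 94249 * sqrt(3) / 2592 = 62.98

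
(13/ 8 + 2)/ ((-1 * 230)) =-29/ 1840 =-0.02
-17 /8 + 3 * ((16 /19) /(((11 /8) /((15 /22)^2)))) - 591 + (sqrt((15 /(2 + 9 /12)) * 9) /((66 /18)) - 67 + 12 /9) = -656.03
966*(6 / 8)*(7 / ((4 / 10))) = 50715 / 4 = 12678.75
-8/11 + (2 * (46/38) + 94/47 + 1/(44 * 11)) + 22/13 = 644143/119548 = 5.39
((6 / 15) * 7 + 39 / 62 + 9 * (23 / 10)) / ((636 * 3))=187 / 14787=0.01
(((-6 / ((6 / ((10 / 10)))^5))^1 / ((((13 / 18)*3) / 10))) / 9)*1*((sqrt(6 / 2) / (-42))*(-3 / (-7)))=5*sqrt(3) / 1238328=0.00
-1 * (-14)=14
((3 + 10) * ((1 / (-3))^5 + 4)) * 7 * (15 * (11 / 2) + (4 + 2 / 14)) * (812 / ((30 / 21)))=21757924279 / 1215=17907756.61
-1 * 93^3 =-804357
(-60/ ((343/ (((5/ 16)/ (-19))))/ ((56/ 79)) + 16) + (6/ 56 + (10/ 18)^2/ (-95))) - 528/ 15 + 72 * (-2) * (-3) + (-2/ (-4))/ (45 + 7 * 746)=396.91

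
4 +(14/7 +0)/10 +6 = 51/5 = 10.20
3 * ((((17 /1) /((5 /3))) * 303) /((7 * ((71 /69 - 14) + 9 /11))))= -35186481 /322840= -108.99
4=4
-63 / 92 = -0.68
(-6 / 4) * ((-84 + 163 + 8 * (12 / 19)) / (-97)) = 4791 / 3686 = 1.30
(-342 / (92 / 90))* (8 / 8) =-7695 / 23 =-334.57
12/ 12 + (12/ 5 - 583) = -2898/ 5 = -579.60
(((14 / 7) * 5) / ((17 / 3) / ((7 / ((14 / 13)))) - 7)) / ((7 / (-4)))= 1560 / 1673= 0.93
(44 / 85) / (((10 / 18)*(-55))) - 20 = -42536 / 2125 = -20.02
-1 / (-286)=0.00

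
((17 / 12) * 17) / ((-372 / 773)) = -223397 / 4464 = -50.04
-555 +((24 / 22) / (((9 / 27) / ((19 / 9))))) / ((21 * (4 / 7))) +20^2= -5096 / 33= -154.42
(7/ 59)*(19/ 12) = 133/ 708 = 0.19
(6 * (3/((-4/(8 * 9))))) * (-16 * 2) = 10368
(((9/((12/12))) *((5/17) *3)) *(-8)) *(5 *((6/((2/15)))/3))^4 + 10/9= -307546874830/153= -2010110293.01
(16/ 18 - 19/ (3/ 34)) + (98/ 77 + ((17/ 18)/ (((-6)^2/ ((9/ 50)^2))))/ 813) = -114383679439/ 536580000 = -213.17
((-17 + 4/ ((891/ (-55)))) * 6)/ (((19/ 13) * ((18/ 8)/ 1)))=-145288/ 4617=-31.47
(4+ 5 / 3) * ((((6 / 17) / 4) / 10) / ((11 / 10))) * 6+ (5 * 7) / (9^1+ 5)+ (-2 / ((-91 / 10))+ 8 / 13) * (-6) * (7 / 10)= -0.73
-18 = -18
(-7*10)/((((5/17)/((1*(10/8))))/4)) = -1190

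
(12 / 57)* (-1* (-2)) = 0.42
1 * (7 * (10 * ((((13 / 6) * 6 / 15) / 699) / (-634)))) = -91 / 664749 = -0.00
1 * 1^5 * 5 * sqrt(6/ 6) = 5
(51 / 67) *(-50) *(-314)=800700 / 67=11950.75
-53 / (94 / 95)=-5035 / 94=-53.56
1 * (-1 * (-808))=808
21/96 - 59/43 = -1587/1376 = -1.15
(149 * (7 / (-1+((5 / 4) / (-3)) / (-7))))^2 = 7675862544 / 6241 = 1229909.08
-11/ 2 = -5.50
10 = 10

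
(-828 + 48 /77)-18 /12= -127647 /154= -828.88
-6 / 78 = -1 / 13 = -0.08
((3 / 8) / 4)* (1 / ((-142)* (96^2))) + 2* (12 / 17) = 335020015 / 237305856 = 1.41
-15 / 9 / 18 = -5 / 54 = -0.09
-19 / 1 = -19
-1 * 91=-91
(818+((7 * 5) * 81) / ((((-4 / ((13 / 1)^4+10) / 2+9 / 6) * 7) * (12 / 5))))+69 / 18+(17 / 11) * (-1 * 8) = 2607711175 / 2828397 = 921.97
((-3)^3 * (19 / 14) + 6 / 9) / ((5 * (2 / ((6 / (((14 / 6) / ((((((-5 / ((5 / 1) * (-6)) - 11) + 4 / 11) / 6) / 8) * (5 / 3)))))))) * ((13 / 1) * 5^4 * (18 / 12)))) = 1044101 / 3783780000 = 0.00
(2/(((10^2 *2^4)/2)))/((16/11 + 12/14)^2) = 5929/12673600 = 0.00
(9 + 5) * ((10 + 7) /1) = 238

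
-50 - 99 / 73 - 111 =-11852 / 73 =-162.36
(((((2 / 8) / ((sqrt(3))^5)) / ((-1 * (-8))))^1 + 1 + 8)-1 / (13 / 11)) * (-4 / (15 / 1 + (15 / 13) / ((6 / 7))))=-848 / 425-13 * sqrt(3) / 45900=-2.00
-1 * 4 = -4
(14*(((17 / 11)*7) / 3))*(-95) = -158270 / 33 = -4796.06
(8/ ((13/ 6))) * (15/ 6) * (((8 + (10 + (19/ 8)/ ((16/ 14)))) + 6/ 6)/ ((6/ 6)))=20235/ 104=194.57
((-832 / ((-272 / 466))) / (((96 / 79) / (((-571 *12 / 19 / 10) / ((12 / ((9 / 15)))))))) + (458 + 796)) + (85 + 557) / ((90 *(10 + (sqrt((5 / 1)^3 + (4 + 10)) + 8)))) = -2056531229 / 2390200 - 107 *sqrt(139) / 2775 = -860.86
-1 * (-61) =61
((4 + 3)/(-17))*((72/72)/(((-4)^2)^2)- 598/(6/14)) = 7501291/13056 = 574.55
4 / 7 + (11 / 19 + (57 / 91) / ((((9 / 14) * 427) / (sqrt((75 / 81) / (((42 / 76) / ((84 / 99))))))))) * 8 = 3040 * sqrt(1254) / 4945941 + 692 / 133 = 5.22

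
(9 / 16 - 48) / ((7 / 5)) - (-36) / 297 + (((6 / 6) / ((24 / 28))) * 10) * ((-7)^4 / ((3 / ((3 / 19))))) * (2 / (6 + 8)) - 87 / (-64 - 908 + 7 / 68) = 821188416607 / 4641033936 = 176.94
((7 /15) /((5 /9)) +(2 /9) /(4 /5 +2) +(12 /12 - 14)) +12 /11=-190397 /17325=-10.99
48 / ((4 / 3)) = 36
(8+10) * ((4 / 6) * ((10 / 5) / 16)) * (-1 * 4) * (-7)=42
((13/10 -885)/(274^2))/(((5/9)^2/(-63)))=2.40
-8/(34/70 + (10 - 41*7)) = 0.03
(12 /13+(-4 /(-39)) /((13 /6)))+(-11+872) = 861.97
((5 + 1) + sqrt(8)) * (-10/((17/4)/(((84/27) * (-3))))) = 2240 * sqrt(2)/51 + 2240/17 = 193.88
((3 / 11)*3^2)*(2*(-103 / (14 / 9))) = -25029 / 77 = -325.05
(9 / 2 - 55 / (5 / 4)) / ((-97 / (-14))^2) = -7742 / 9409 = -0.82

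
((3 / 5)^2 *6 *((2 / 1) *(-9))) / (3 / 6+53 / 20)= -432 / 35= -12.34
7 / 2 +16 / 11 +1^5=131 / 22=5.95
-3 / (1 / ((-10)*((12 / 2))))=180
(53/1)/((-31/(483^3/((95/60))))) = -71663581332/589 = -121669917.37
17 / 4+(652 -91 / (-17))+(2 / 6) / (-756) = 12754373 / 19278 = 661.60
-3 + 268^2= 71821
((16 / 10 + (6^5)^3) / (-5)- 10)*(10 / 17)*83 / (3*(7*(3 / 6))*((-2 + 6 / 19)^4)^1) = -4238185935564364289 / 77987840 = -54344189242.38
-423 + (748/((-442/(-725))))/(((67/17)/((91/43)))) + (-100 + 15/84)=10970441/80668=135.99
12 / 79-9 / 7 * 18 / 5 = -12378 / 2765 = -4.48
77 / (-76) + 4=227 / 76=2.99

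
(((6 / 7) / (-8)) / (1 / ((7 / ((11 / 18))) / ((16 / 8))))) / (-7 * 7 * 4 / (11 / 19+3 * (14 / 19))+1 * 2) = 53 / 5896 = 0.01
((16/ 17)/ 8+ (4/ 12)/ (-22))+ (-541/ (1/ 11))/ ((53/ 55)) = -367230115/ 59466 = -6175.46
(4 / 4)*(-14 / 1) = -14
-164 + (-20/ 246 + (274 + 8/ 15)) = 67928/ 615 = 110.45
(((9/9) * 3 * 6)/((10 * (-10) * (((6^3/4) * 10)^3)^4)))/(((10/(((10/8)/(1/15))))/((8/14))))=-1/3187787691285599109120000000000000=-0.00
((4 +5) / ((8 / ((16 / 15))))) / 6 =1 / 5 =0.20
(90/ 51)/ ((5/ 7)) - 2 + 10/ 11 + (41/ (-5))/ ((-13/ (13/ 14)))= 25727/ 13090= 1.97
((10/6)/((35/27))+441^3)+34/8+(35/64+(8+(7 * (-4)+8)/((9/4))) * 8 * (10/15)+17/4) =85766126.59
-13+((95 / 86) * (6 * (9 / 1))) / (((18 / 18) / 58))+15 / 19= 2816654 / 817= 3447.56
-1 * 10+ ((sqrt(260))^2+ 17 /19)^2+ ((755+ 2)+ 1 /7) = 173890973 /2527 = 68813.21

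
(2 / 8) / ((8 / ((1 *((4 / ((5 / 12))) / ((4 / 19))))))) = 57 / 40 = 1.42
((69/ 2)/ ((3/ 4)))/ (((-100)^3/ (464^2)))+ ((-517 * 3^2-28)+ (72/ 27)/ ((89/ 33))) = -6521912841/ 1390625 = -4689.91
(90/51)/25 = 6/85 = 0.07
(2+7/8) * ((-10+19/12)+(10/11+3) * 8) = 69391/1056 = 65.71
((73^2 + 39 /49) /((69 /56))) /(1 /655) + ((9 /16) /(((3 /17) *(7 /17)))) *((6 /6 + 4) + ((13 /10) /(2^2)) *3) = 125120067671 /44160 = 2833334.87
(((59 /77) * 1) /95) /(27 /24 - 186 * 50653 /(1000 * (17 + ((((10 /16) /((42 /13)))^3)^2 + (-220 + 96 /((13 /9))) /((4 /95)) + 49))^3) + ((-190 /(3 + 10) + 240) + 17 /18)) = 414810680028210724980639600358702193210763982241726909928806437800 /11697847132563140120785728988312721191646122062339073831901423208220201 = 0.00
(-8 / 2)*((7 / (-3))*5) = 140 / 3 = 46.67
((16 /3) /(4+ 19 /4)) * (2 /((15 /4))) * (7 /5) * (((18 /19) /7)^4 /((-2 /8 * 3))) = -7962624 /39112590125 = -0.00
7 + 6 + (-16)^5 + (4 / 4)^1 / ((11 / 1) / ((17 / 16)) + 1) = -202372642 / 193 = -1048562.91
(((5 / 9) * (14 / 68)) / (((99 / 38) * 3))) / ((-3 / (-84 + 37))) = 31255 / 136323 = 0.23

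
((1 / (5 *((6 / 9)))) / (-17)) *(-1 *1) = 3 / 170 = 0.02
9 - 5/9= 76/9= 8.44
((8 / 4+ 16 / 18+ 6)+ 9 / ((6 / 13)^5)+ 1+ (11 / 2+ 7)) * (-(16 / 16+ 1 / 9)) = -1953185 / 3888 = -502.36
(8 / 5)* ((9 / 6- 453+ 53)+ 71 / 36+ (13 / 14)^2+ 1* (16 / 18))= -1392772 / 2205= -631.64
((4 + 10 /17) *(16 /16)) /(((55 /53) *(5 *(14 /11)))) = 2067 /2975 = 0.69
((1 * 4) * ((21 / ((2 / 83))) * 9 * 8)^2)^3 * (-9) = -35157809667535310972881700388864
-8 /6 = -4 /3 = -1.33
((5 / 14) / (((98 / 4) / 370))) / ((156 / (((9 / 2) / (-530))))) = -555 / 1890616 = -0.00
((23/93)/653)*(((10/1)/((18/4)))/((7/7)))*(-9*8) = -3680/60729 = -0.06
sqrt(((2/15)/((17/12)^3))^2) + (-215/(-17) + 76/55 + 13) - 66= -2103582/54043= -38.92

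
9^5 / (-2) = -59049 / 2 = -29524.50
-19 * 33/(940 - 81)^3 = -627/633839779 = -0.00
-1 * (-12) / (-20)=-3 / 5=-0.60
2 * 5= 10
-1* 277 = -277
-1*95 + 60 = -35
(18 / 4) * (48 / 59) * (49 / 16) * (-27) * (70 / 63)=-19845 / 59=-336.36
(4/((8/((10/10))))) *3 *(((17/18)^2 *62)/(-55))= -8959/5940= -1.51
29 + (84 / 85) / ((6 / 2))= 2493 / 85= 29.33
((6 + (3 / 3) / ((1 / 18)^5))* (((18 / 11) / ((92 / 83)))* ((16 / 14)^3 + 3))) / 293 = 47285644563 / 1105489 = 42773.51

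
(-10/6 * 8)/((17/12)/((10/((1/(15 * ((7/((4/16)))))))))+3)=-672000/151217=-4.44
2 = 2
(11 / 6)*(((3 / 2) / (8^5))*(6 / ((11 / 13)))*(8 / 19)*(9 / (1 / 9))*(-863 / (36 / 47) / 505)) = -14236911 / 314408960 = -0.05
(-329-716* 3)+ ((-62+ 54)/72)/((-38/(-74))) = -423604/171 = -2477.22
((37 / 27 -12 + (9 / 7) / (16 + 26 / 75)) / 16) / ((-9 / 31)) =75789079 / 33366816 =2.27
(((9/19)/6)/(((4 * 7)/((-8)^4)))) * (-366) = -4226.89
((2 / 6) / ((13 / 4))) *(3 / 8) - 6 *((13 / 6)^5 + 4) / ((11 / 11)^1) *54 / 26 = -402373 / 624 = -644.83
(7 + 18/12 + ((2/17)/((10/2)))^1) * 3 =4347/170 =25.57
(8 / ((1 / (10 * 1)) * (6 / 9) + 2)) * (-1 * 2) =-240 / 31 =-7.74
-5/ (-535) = 1/ 107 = 0.01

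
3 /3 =1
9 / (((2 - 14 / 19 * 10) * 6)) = -19 / 68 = -0.28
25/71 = 0.35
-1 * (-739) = 739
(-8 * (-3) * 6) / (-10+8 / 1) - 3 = -75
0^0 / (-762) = -1 / 762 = -0.00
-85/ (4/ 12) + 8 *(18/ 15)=-1227/ 5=-245.40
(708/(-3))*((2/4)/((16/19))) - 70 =-1681/8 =-210.12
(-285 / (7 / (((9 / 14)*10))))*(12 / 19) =-8100 / 49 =-165.31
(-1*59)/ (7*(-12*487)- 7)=59/ 40915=0.00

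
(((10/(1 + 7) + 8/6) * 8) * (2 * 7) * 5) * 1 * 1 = 4340/3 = 1446.67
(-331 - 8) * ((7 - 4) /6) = -339 /2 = -169.50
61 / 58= 1.05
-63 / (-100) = 63 / 100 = 0.63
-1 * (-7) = 7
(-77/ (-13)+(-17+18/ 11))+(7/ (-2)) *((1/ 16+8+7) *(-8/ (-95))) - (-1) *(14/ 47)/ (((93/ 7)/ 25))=-3163654411/ 237520140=-13.32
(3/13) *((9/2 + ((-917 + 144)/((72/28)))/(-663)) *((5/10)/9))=29557/465426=0.06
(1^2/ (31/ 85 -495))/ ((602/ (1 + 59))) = -1275/ 6327622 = -0.00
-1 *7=-7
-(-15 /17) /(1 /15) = 13.24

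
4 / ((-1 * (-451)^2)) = -4 / 203401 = -0.00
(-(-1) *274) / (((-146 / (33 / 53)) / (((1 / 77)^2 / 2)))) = -411 / 4170782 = -0.00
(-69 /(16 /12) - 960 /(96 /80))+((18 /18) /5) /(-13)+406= -115899 /260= -445.77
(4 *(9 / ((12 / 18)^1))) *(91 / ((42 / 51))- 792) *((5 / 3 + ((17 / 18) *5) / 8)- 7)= 2792787 / 16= 174549.19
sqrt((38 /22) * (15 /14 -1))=sqrt(2926) /154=0.35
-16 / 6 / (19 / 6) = -16 / 19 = -0.84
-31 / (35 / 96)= -2976 / 35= -85.03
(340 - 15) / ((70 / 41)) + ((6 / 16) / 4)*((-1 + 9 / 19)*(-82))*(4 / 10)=191.98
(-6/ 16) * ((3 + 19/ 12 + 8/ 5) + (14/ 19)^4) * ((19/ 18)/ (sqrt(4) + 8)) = -50654051/ 197539200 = -0.26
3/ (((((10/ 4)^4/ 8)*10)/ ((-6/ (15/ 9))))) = -3456/ 15625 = -0.22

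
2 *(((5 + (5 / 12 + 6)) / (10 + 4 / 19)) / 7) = 2603 / 8148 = 0.32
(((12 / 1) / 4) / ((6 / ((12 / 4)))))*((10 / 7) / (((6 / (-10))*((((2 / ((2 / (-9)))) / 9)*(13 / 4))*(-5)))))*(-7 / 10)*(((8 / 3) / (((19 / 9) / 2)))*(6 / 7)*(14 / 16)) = 0.29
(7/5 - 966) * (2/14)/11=-689/55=-12.53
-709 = -709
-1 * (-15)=15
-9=-9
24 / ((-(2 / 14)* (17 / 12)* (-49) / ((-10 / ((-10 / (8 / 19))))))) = 2304 / 2261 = 1.02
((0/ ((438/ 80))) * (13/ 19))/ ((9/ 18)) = 0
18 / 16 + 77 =625 / 8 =78.12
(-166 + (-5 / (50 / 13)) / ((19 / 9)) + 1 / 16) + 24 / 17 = -4267257 / 25840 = -165.14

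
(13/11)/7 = 13/77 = 0.17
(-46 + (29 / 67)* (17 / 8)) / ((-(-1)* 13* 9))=-24163 / 62712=-0.39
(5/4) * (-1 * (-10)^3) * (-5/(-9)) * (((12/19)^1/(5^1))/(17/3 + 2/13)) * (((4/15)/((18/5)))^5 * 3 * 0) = 0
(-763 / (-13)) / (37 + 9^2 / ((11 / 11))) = 763 / 1534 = 0.50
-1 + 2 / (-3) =-5 / 3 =-1.67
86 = 86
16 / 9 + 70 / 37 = 1222 / 333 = 3.67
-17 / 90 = -0.19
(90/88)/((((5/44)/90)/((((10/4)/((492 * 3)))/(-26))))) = -225/4264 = -0.05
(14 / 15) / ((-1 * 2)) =-7 / 15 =-0.47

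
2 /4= 0.50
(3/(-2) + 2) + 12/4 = 7/2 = 3.50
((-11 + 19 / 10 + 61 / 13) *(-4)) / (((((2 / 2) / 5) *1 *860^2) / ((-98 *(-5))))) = 28077 / 480740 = 0.06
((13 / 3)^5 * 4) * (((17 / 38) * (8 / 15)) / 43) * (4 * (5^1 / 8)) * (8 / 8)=50495848 / 595593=84.78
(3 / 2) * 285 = 855 / 2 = 427.50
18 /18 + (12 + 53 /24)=15.21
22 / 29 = 0.76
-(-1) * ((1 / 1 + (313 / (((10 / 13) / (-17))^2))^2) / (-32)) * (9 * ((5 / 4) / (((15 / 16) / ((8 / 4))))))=-701098478418867 / 40000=-17527461960.47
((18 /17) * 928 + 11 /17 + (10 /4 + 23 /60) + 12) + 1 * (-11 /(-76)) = 4836586 /4845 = 998.26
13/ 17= 0.76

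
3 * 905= 2715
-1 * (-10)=10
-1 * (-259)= 259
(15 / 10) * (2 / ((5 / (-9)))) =-5.40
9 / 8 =1.12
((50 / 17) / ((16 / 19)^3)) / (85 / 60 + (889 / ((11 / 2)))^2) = 12449085 / 66041539072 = 0.00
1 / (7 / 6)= 6 / 7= 0.86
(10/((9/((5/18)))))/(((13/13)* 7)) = 25/567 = 0.04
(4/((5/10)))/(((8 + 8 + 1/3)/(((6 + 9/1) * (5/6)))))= 300/49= 6.12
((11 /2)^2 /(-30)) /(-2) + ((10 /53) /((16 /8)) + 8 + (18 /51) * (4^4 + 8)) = 22007821 /216240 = 101.77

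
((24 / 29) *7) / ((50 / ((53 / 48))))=371 / 2900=0.13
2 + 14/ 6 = 13/ 3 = 4.33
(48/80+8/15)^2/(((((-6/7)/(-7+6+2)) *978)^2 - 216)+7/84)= 56644/30980559675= 0.00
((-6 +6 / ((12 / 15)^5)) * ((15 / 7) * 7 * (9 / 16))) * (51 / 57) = 14465385 / 155648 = 92.94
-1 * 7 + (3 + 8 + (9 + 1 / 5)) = 66 / 5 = 13.20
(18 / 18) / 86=1 / 86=0.01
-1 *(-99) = 99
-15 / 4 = -3.75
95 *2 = 190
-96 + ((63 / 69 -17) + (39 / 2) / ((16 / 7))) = -76217 / 736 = -103.56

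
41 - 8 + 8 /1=41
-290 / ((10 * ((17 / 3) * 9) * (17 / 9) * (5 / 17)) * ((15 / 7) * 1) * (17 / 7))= -1421 / 7225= -0.20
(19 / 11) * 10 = 190 / 11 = 17.27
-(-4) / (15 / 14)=56 / 15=3.73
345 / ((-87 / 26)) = -103.10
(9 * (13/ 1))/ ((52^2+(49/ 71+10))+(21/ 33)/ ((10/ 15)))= 182754/ 4241837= 0.04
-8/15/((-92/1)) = 2/345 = 0.01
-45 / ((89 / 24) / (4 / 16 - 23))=24570 / 89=276.07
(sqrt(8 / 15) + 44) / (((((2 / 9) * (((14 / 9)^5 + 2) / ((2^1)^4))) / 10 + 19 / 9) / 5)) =14171760 * sqrt(30) / 45205201 + 4676680800 / 45205201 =105.17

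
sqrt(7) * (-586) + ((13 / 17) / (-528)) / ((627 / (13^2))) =-586 * sqrt(7) - 2197 / 5627952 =-1550.41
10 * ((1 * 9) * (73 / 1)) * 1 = 6570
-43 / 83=-0.52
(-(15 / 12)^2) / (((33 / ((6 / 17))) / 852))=-5325 / 374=-14.24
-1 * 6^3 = -216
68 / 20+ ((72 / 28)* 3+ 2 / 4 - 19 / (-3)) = 3769 / 210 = 17.95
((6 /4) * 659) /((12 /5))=3295 /8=411.88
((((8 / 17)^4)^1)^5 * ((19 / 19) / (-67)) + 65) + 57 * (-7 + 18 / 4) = -42207043160340883654354320337 / 544607008490774718001814534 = -77.50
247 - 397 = -150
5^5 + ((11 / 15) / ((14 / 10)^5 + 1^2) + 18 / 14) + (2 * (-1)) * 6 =118509175 / 38052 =3114.40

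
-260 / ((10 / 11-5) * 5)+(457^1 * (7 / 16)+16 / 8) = 154547 / 720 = 214.65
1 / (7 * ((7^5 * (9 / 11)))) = 11 / 1058841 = 0.00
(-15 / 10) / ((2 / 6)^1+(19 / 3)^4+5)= -0.00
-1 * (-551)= 551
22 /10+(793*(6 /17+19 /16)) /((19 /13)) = 21654203 /25840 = 838.01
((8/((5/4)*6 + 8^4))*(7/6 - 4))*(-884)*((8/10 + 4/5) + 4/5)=480896/41035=11.72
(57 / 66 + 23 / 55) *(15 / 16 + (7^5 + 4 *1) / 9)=12648217 / 5280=2395.50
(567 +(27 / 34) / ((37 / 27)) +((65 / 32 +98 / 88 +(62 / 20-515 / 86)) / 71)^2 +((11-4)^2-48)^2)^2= 106620712506529563338101196123374521001 / 329806476188643610890574888960000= 323282.65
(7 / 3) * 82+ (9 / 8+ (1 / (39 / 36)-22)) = 53471 / 312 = 171.38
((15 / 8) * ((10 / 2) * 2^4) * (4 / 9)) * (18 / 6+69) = 4800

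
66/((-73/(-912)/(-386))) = -23234112/73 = -318275.51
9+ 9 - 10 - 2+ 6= 12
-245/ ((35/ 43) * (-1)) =301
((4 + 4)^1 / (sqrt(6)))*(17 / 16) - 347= -347 + 17*sqrt(6) / 12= -343.53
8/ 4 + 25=27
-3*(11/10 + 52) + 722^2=5211247/10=521124.70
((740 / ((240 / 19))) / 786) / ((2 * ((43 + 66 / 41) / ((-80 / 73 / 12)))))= -144115 / 1888998516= -0.00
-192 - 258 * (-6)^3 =55536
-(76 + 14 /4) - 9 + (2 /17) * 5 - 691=-26483 /34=-778.91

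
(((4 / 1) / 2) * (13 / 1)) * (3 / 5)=78 / 5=15.60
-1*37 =-37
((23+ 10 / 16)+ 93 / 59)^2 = 141491025 / 222784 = 635.10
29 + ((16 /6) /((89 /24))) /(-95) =245131 /8455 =28.99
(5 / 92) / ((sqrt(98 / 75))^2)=375 / 9016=0.04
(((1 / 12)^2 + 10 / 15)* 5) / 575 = 97 / 16560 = 0.01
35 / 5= 7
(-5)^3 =-125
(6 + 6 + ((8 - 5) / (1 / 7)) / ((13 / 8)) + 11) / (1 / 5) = 2335 / 13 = 179.62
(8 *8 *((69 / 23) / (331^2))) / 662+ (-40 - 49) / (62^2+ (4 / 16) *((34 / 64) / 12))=-4956961495968 / 214121277805091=-0.02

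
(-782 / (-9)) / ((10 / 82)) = 32062 / 45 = 712.49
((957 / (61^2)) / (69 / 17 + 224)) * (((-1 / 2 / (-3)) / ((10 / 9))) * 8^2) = 780912 / 72131585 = 0.01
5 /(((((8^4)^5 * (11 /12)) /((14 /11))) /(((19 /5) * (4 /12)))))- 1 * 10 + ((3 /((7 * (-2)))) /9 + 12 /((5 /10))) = 13.98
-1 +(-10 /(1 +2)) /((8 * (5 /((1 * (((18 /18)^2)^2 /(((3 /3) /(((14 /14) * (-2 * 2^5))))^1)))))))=13 /3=4.33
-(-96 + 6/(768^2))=9437183/98304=96.00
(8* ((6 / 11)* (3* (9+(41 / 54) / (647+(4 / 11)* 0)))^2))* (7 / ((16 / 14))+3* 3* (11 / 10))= 63394616222249 / 1243268730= 50990.28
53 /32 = 1.66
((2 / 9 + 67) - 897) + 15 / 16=-119353 / 144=-828.84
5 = 5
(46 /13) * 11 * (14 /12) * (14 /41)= 24794 /1599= 15.51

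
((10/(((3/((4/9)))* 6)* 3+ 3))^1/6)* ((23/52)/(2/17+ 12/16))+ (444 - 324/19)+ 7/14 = 9306559187/21772062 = 427.45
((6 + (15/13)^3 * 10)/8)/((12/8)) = 3911/2197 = 1.78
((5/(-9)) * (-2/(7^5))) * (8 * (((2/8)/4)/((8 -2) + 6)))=5/1815156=0.00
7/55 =0.13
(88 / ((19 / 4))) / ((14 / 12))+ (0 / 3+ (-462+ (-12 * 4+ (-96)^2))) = 1160010 / 133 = 8721.88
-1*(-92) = 92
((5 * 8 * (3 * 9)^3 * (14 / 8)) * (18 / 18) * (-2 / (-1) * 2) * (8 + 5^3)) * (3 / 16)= 274873095 / 2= 137436547.50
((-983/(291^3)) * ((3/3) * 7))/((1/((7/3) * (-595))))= 28659365/73926513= 0.39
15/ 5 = 3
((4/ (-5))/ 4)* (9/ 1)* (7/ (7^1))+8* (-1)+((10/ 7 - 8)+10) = -223/ 35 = -6.37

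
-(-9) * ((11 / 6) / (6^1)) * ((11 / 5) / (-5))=-121 / 100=-1.21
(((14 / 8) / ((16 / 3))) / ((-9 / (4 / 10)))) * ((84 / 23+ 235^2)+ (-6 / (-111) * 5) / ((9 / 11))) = -2960991439 / 3676320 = -805.42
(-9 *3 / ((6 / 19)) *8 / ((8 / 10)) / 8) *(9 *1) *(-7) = 53865 / 8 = 6733.12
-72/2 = -36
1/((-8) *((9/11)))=-11/72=-0.15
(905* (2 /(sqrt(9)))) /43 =1810 /129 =14.03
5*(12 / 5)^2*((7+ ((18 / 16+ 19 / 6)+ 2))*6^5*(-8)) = -119066112 / 5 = -23813222.40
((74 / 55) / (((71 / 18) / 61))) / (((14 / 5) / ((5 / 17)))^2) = 2539125 / 11059741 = 0.23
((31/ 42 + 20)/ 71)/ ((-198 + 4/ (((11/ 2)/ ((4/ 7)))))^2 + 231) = 56749/ 7629836790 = 0.00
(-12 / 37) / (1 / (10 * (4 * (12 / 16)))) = -360 / 37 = -9.73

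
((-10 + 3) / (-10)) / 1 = 7 / 10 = 0.70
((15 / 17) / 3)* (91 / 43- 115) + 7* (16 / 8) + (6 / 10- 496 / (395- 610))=-277 / 17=-16.29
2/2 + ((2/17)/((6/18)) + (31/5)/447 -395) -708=-41856553/37995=-1101.63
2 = 2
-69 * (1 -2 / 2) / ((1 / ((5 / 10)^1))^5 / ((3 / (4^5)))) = 0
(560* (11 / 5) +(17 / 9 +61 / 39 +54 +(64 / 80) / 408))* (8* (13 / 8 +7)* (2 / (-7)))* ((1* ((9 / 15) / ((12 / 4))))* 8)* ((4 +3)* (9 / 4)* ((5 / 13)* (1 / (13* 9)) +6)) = -10772515608734 / 2801175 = -3845713.18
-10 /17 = -0.59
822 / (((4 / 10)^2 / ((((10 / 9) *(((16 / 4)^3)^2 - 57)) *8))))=553343000 / 3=184447666.67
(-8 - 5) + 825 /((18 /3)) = 249 /2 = 124.50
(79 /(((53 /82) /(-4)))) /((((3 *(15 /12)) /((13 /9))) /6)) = -2694848 /2385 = -1129.92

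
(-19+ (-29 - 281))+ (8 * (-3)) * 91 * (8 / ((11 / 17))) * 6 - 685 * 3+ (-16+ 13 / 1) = -164400.09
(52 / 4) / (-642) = -13 / 642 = -0.02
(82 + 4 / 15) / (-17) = -1234 / 255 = -4.84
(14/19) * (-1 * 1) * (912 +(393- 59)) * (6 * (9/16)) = -117747/38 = -3098.61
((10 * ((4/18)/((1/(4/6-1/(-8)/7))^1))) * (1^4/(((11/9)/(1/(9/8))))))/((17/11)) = 2300/3213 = 0.72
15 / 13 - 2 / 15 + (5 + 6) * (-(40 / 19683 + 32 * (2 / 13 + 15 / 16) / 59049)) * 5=3363067 / 3838185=0.88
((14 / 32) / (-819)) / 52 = -1 / 97344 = -0.00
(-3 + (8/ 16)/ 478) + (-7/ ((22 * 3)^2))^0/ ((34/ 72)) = -14323/ 16252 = -0.88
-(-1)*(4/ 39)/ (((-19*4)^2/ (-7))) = -7/ 56316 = -0.00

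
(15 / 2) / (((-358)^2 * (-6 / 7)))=-35 / 512656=-0.00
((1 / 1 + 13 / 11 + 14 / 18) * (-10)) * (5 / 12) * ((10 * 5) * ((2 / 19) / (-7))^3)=1465000 / 698733189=0.00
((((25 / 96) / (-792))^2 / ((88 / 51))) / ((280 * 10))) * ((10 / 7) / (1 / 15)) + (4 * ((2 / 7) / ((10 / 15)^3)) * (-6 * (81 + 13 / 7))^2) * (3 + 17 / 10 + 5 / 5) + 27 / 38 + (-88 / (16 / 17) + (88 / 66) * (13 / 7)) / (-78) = 208169543580340265177153 / 38310167627956224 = 5433793.60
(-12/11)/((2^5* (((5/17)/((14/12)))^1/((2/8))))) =-119/3520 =-0.03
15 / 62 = 0.24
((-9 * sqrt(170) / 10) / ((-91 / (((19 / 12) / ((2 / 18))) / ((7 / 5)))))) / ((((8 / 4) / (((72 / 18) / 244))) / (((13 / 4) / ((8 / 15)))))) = 7695 * sqrt(170) / 1530368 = 0.07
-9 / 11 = -0.82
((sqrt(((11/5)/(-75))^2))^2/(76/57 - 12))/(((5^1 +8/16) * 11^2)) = -1/8250000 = -0.00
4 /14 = 2 /7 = 0.29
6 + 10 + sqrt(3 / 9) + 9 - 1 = sqrt(3) / 3 + 24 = 24.58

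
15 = 15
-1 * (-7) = 7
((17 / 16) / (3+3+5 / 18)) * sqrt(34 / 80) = 153 * sqrt(170) / 18080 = 0.11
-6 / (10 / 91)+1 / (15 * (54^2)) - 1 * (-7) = -2082023 / 43740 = -47.60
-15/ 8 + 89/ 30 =131/ 120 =1.09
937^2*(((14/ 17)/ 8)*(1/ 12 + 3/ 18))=6145783/ 272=22594.79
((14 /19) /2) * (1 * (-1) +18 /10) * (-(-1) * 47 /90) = 658 /4275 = 0.15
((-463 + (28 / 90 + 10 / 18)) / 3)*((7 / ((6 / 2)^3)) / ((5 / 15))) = -48524 / 405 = -119.81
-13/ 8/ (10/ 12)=-39/ 20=-1.95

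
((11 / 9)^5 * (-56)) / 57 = -2.68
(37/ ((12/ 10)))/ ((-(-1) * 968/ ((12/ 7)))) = 185/ 3388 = 0.05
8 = 8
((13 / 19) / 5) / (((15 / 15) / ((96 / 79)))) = 1248 / 7505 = 0.17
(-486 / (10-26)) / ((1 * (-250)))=-243 / 2000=-0.12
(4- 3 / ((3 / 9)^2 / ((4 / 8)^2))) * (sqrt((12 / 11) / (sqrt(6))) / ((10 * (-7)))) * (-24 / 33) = -sqrt(11) * 2^(3 / 4) * 3^(1 / 4) / 385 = -0.02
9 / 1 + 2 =11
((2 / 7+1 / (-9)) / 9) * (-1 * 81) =-11 / 7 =-1.57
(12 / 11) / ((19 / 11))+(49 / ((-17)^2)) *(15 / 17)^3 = 20180409 / 26977283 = 0.75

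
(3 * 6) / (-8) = -9 / 4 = -2.25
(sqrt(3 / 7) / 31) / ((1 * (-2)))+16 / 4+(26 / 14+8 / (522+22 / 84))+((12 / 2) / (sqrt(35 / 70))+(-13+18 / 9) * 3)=-4165298 / 153545 - sqrt(21) / 434+6 * sqrt(2)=-18.65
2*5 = 10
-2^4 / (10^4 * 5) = -1 / 3125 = -0.00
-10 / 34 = -5 / 17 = -0.29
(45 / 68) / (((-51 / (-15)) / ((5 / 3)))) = 375 / 1156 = 0.32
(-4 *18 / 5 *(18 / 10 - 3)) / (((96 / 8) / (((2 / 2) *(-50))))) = -72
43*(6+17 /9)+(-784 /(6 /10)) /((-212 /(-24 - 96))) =-190991 /477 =-400.40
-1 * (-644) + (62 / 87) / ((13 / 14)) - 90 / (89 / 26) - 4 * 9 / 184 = 2862829037 / 4630314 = 618.28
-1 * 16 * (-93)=1488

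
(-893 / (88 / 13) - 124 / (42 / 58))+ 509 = 380395 / 1848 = 205.84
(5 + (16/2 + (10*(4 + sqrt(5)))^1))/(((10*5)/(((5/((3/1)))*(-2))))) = -5.02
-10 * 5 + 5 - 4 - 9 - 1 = -59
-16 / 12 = -4 / 3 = -1.33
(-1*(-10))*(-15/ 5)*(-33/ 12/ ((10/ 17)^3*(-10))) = -162129/ 4000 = -40.53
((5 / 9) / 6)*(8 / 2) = 10 / 27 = 0.37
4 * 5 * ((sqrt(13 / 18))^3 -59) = -1167.72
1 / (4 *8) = 1 / 32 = 0.03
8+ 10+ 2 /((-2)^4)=145 /8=18.12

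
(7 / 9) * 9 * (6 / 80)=21 / 40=0.52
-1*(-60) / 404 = 15 / 101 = 0.15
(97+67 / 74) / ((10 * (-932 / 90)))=-65205 / 68968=-0.95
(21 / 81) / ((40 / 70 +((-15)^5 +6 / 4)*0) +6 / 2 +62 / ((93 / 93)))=49 / 12393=0.00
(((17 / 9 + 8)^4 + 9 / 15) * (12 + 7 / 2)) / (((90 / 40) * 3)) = 21960.65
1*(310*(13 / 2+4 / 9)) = 19375 / 9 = 2152.78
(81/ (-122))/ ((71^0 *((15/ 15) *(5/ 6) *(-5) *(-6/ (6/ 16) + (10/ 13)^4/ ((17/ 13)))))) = -9075807/ 896065600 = -0.01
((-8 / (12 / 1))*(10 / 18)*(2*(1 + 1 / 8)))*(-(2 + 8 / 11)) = 25 / 11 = 2.27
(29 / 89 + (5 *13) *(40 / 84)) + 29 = 112660 / 1869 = 60.28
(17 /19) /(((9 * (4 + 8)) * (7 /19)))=17 /756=0.02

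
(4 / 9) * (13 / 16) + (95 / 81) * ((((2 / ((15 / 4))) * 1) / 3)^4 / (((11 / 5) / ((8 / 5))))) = 1057991243 / 2922925500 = 0.36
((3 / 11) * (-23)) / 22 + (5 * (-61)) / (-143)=5813 / 3146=1.85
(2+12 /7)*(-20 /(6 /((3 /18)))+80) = 295.08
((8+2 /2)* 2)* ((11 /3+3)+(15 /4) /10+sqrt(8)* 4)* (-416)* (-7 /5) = 369096 /5+419328* sqrt(2) /5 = 192423.07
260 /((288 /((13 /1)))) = 845 /72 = 11.74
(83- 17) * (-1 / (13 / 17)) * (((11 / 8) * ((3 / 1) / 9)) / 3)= -2057 / 156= -13.19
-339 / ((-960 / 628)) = 17741 / 80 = 221.76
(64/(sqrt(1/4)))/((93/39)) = 1664/31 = 53.68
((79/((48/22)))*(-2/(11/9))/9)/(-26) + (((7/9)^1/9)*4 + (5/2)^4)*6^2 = 1418.95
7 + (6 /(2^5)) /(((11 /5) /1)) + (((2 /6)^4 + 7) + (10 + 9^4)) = 93877151 /14256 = 6585.10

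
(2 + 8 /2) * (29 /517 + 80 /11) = 22734 /517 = 43.97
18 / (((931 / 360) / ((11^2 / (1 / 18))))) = 14113440 / 931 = 15159.44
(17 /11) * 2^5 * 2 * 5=5440 /11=494.55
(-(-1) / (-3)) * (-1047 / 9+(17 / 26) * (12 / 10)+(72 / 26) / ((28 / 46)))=151514 / 4095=37.00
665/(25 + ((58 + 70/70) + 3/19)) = 12635/1599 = 7.90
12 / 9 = 4 / 3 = 1.33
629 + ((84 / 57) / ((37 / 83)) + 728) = 956295 / 703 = 1360.31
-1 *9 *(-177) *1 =1593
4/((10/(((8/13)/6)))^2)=16/38025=0.00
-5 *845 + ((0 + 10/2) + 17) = -4203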